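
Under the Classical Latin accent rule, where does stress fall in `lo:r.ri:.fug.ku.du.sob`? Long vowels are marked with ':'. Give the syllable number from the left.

4

Classical Latin: stress the penult if heavy (long vowel or closed), else the antepenult.
Weights: 4 ku L, 5 du L, 6 sob H.
The penult (syllable 5, du) is light, so stress falls on the antepenult (syllable 4, ku).
Stress on syllable 4: lo:r.ri:.fug.ˈku.du.sob.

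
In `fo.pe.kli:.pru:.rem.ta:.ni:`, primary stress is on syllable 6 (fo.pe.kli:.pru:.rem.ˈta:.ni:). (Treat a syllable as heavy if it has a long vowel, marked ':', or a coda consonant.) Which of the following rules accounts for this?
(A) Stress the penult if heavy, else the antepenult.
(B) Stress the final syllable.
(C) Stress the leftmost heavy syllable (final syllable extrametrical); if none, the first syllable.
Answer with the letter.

A

Rule A → syllable 6 ✓.
Rule B → syllable 7 (observed: 6).
Rule C → syllable 3 (observed: 6).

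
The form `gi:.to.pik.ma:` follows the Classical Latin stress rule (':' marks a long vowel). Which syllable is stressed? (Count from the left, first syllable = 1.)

Classical Latin: stress the penult if heavy (long vowel or closed), else the antepenult.
Weights: 2 to L, 3 pik H, 4 ma: H.
The penult (syllable 3, pik) is heavy, so it takes stress.
Stress on syllable 3: gi:.to.ˈpik.ma:.

3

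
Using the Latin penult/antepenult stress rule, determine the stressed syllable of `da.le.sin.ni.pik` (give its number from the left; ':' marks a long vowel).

Classical Latin: stress the penult if heavy (long vowel or closed), else the antepenult.
Weights: 3 sin H, 4 ni L, 5 pik H.
The penult (syllable 4, ni) is light, so stress falls on the antepenult (syllable 3, sin).
Stress on syllable 3: da.le.ˈsin.ni.pik.

3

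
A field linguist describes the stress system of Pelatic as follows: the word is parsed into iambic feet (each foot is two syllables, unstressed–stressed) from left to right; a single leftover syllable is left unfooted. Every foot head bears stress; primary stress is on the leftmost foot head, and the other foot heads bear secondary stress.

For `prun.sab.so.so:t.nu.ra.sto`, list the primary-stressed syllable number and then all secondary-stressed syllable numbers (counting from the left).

Parse left to right into iambic (σˈσ) feet: (prun.ˈsab) (so.ˈso:t) (nu.ˈra) sto. Syllable 7 is left unfooted.
Foot heads (stressed positions): 2, 4, 6.
End Rule Leftmost: primary stress on the leftmost head = syllable 2.
Secondary stress on 4, 6: prun.ˈsab.so.ˌso:t.nu.ˌra.sto.

primary 2, secondary 4, 6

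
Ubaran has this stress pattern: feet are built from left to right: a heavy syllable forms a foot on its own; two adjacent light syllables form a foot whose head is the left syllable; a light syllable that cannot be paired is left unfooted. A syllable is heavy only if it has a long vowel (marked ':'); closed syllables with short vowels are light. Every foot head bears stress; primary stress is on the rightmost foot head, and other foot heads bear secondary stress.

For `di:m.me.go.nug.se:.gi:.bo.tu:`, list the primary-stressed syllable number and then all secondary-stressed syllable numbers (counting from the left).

primary 8, secondary 1, 2, 5, 6

Weights: 1 di:m H, 2 me L, 3 go L, 4 nug L, 5 se: H, 6 gi: H, 7 bo L, 8 tu: H.
Parse left to right (heavy = foot alone; LL = one foot; stranded L unfooted): (ˈdi:m) (ˈme.go) nug (ˈse:) (ˈgi:) bo (ˈtu:).
Foot heads: 1, 2, 5, 6, 8.
Primary stress on the rightmost head = syllable 8.
Secondary stress on 1, 2, 5, 6: ˌdi:m.ˌme.go.nug.ˌse:.ˌgi:.bo.ˈtu:.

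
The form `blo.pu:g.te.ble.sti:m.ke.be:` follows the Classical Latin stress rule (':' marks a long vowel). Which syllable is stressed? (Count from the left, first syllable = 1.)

Classical Latin: stress the penult if heavy (long vowel or closed), else the antepenult.
Weights: 5 sti:m H, 6 ke L, 7 be: H.
The penult (syllable 6, ke) is light, so stress falls on the antepenult (syllable 5, sti:m).
Stress on syllable 5: blo.pu:g.te.ble.ˈsti:m.ke.be:.

5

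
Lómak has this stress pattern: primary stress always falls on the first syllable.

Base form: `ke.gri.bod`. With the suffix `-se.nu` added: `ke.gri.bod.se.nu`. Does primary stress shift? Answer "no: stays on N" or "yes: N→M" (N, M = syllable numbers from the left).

Base `ke.gri.bod` (3 syllables):
  The word has 3 syllables; the first syllable is syllable 1 (ke).
  → primary stress on syllable 1.
Suffixed `ke.gri.bod.se.nu` (5 syllables):
  The word has 5 syllables; the first syllable is syllable 1 (ke).
  → primary stress on syllable 1.

no: stays on 1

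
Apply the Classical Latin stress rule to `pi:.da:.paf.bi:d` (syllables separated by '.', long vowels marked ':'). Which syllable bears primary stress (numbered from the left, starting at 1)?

Classical Latin: stress the penult if heavy (long vowel or closed), else the antepenult.
Weights: 2 da: H, 3 paf H, 4 bi:d H.
The penult (syllable 3, paf) is heavy, so it takes stress.
Stress on syllable 3: pi:.da:.ˈpaf.bi:d.

3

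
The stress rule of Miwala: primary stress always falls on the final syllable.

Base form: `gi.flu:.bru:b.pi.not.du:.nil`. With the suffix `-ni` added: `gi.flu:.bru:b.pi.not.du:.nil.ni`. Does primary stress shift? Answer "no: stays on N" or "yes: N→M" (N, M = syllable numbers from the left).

Base `gi.flu:.bru:b.pi.not.du:.nil` (7 syllables):
  The word has 7 syllables; the final syllable is syllable 7 (nil).
  → primary stress on syllable 7.
Suffixed `gi.flu:.bru:b.pi.not.du:.nil.ni` (8 syllables):
  The word has 8 syllables; the final syllable is syllable 8 (ni).
  → primary stress on syllable 8.

yes: 7→8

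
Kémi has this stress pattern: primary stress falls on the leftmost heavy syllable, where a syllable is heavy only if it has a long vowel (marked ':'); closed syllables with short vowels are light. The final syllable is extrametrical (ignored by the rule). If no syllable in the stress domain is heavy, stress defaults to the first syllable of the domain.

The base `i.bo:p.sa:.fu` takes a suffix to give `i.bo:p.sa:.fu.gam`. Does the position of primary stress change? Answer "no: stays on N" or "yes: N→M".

Base `i.bo:p.sa:.fu` (4 syllables):
  The final syllable (4, fu) is extrametrical; the stress domain is syllables 1–3.
  Weights: 1 i L, 2 bo:p H, 3 sa: H.
  Heavy syllables in the domain: 2, 3. The leftmost is syllable 2 (bo:p).
  → primary stress on syllable 2.
Suffixed `i.bo:p.sa:.fu.gam` (5 syllables):
  The final syllable (5, gam) is extrametrical; the stress domain is syllables 1–4.
  Weights: 1 i L, 2 bo:p H, 3 sa: H, 4 fu L.
  Heavy syllables in the domain: 2, 3. The leftmost is syllable 2 (bo:p).
  → primary stress on syllable 2.

no: stays on 2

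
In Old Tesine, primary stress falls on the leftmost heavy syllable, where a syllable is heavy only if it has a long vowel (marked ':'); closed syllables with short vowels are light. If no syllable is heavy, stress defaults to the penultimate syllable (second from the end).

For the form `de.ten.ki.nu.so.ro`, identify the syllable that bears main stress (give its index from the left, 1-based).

5

Weights: 1 de L, 2 ten L, 3 ki L, 4 nu L, 5 so L, 6 ro L.
No heavy syllable in the domain; default to the penultimate syllable (second from the end) = syllable 5.
Primary stress: syllable 5 → de.ten.ki.nu.ˈso.ro.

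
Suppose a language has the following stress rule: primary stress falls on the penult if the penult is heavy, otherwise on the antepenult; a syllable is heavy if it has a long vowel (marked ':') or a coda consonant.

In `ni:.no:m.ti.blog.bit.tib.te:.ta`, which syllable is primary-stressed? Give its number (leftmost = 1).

7

Weights: 6 tib H, 7 te: H, 8 ta L.
The penult (syllable 7, te:) is heavy, so it takes stress.
Primary stress: syllable 7 → ni:.no:m.ti.blog.bit.tib.ˈte:.ta.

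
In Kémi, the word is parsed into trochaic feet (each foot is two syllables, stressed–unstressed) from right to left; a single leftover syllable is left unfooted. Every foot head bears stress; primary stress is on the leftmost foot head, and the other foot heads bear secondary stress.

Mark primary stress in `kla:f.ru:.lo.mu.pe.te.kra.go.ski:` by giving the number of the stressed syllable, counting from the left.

Parse right to left into trochaic (ˈσσ) feet: kla:f (ˈru:.lo) (ˈmu.pe) (ˈte.kra) (ˈgo.ski:). Syllable 1 is left unfooted.
Foot heads (stressed positions): 2, 4, 6, 8.
End Rule Leftmost: primary stress on the leftmost head = syllable 2.
Primary stress: syllable 2 → kla:f.ˈru:.lo.mu.pe.te.kra.go.ski:.

2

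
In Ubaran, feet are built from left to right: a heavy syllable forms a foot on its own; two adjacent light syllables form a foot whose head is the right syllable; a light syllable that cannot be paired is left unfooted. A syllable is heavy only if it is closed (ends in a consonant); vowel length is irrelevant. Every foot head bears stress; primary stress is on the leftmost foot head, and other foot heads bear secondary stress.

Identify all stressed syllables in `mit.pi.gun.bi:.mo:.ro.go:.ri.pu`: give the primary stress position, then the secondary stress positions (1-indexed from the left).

primary 1, secondary 3, 5, 7, 9

Weights: 1 mit H, 2 pi L, 3 gun H, 4 bi: L, 5 mo: L, 6 ro L, 7 go: L, 8 ri L, 9 pu L.
Parse left to right (heavy = foot alone; LL = one foot; stranded L unfooted): (ˈmit) pi (ˈgun) (bi:.ˈmo:) (ro.ˈgo:) (ri.ˈpu).
Foot heads: 1, 3, 5, 7, 9.
Primary stress on the leftmost head = syllable 1.
Secondary stress on 3, 5, 7, 9: ˈmit.pi.ˌgun.bi:.ˌmo:.ro.ˌgo:.ri.ˌpu.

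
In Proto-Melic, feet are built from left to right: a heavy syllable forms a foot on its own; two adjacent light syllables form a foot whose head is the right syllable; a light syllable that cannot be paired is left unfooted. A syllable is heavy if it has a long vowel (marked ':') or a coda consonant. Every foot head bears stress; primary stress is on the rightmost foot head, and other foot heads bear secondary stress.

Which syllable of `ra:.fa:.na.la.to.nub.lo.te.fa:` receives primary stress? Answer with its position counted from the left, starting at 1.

Weights: 1 ra: H, 2 fa: H, 3 na L, 4 la L, 5 to L, 6 nub H, 7 lo L, 8 te L, 9 fa: H.
Parse left to right (heavy = foot alone; LL = one foot; stranded L unfooted): (ˈra:) (ˈfa:) (na.ˈla) to (ˈnub) (lo.ˈte) (ˈfa:).
Foot heads: 1, 2, 4, 6, 8, 9.
Primary stress on the rightmost head = syllable 9.
Primary stress: syllable 9 → ra:.fa:.na.la.to.nub.lo.te.ˈfa:.

9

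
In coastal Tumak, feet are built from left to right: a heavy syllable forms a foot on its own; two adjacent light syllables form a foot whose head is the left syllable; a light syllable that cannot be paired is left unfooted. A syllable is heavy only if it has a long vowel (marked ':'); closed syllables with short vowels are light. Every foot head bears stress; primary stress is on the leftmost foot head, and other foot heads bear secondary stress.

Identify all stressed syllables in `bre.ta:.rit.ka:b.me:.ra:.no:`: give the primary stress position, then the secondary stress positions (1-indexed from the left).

Weights: 1 bre L, 2 ta: H, 3 rit L, 4 ka:b H, 5 me: H, 6 ra: H, 7 no: H.
Parse left to right (heavy = foot alone; LL = one foot; stranded L unfooted): bre (ˈta:) rit (ˈka:b) (ˈme:) (ˈra:) (ˈno:).
Foot heads: 2, 4, 5, 6, 7.
Primary stress on the leftmost head = syllable 2.
Secondary stress on 4, 5, 6, 7: bre.ˈta:.rit.ˌka:b.ˌme:.ˌra:.ˌno:.

primary 2, secondary 4, 5, 6, 7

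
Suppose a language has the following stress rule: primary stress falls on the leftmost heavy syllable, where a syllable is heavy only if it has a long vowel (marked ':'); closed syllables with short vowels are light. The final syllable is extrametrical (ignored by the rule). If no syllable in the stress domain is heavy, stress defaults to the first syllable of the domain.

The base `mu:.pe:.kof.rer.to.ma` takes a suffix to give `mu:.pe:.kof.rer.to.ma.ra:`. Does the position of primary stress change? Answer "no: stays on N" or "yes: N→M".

no: stays on 1

Base `mu:.pe:.kof.rer.to.ma` (6 syllables):
  The final syllable (6, ma) is extrametrical; the stress domain is syllables 1–5.
  Weights: 1 mu: H, 2 pe: H, 3 kof L, 4 rer L, 5 to L.
  Heavy syllables in the domain: 1, 2. The leftmost is syllable 1 (mu:).
  → primary stress on syllable 1.
Suffixed `mu:.pe:.kof.rer.to.ma.ra:` (7 syllables):
  The final syllable (7, ra:) is extrametrical; the stress domain is syllables 1–6.
  Weights: 1 mu: H, 2 pe: H, 3 kof L, 4 rer L, 5 to L, 6 ma L.
  Heavy syllables in the domain: 1, 2. The leftmost is syllable 1 (mu:).
  → primary stress on syllable 1.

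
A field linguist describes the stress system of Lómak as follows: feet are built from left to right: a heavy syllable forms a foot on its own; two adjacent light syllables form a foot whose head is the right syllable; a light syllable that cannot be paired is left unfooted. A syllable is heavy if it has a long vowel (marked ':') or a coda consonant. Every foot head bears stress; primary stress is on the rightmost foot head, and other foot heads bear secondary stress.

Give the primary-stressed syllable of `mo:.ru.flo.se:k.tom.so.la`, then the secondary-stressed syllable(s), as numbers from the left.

primary 7, secondary 1, 3, 4, 5

Weights: 1 mo: H, 2 ru L, 3 flo L, 4 se:k H, 5 tom H, 6 so L, 7 la L.
Parse left to right (heavy = foot alone; LL = one foot; stranded L unfooted): (ˈmo:) (ru.ˈflo) (ˈse:k) (ˈtom) (so.ˈla).
Foot heads: 1, 3, 4, 5, 7.
Primary stress on the rightmost head = syllable 7.
Secondary stress on 1, 3, 4, 5: ˌmo:.ru.ˌflo.ˌse:k.ˌtom.so.ˈla.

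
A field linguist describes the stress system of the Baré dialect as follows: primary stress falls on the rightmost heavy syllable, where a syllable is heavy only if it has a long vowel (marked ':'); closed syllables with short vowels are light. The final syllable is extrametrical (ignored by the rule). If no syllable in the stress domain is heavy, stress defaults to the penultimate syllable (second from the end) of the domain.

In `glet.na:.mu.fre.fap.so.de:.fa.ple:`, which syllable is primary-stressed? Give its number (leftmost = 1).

The final syllable (9, ple:) is extrametrical; the stress domain is syllables 1–8.
Weights: 1 glet L, 2 na: H, 3 mu L, 4 fre L, 5 fap L, 6 so L, 7 de: H, 8 fa L.
Heavy syllables in the domain: 2, 7. The rightmost is syllable 7 (de:).
Primary stress: syllable 7 → glet.na:.mu.fre.fap.so.ˈde:.fa.ple:.

7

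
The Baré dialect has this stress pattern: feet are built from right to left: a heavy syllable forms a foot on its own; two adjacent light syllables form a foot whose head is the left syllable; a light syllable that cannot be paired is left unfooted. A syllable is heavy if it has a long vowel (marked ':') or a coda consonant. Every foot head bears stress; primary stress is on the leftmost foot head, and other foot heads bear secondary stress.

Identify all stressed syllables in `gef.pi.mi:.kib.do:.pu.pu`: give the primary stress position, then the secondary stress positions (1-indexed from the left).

Weights: 1 gef H, 2 pi L, 3 mi: H, 4 kib H, 5 do: H, 6 pu L, 7 pu L.
Parse right to left (heavy = foot alone; LL = one foot; stranded L unfooted): (ˈgef) pi (ˈmi:) (ˈkib) (ˈdo:) (ˈpu.pu).
Foot heads: 1, 3, 4, 5, 6.
Primary stress on the leftmost head = syllable 1.
Secondary stress on 3, 4, 5, 6: ˈgef.pi.ˌmi:.ˌkib.ˌdo:.ˌpu.pu.

primary 1, secondary 3, 4, 5, 6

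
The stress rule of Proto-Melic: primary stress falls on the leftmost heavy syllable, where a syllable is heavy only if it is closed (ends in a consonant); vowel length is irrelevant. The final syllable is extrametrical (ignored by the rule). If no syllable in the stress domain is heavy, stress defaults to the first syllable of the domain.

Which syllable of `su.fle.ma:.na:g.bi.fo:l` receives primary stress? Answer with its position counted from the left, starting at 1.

The final syllable (6, fo:l) is extrametrical; the stress domain is syllables 1–5.
Weights: 1 su L, 2 fle L, 3 ma: L, 4 na:g H, 5 bi L.
Heavy syllables in the domain: 4. The leftmost is syllable 4 (na:g).
Primary stress: syllable 4 → su.fle.ma:.ˈna:g.bi.fo:l.

4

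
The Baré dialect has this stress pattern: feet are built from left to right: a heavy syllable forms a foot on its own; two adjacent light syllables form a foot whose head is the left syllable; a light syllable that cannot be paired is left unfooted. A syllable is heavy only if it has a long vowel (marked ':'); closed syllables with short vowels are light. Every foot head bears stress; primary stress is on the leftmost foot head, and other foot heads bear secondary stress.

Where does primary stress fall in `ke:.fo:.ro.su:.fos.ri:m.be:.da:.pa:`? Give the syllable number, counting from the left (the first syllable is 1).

Weights: 1 ke: H, 2 fo: H, 3 ro L, 4 su: H, 5 fos L, 6 ri:m H, 7 be: H, 8 da: H, 9 pa: H.
Parse left to right (heavy = foot alone; LL = one foot; stranded L unfooted): (ˈke:) (ˈfo:) ro (ˈsu:) fos (ˈri:m) (ˈbe:) (ˈda:) (ˈpa:).
Foot heads: 1, 2, 4, 6, 7, 8, 9.
Primary stress on the leftmost head = syllable 1.
Primary stress: syllable 1 → ˈke:.fo:.ro.su:.fos.ri:m.be:.da:.pa:.

1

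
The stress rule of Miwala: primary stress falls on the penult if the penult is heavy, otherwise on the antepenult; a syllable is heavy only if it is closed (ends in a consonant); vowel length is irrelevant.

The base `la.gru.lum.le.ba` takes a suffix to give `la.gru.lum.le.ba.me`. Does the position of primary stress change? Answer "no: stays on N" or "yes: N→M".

Base `la.gru.lum.le.ba` (5 syllables):
  Weights: 3 lum H, 4 le L, 5 ba L.
  The penult (syllable 4, le) is light, so stress falls on the antepenult (syllable 3, lum).
  → primary stress on syllable 3.
Suffixed `la.gru.lum.le.ba.me` (6 syllables):
  Weights: 4 le L, 5 ba L, 6 me L.
  The penult (syllable 5, ba) is light, so stress falls on the antepenult (syllable 4, le).
  → primary stress on syllable 4.

yes: 3→4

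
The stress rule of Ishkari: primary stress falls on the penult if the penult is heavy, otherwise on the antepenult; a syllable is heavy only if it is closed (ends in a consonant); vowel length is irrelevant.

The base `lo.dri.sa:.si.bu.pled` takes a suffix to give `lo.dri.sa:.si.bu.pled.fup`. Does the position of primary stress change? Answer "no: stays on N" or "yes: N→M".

Base `lo.dri.sa:.si.bu.pled` (6 syllables):
  Weights: 4 si L, 5 bu L, 6 pled H.
  The penult (syllable 5, bu) is light, so stress falls on the antepenult (syllable 4, si).
  → primary stress on syllable 4.
Suffixed `lo.dri.sa:.si.bu.pled.fup` (7 syllables):
  Weights: 5 bu L, 6 pled H, 7 fup H.
  The penult (syllable 6, pled) is heavy, so it takes stress.
  → primary stress on syllable 6.

yes: 4→6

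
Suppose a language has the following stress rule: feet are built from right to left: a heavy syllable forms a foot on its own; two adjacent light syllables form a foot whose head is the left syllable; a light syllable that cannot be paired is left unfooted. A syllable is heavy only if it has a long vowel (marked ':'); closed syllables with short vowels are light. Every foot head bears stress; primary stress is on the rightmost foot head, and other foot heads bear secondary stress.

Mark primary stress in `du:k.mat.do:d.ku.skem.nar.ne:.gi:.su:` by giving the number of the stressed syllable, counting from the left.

9

Weights: 1 du:k H, 2 mat L, 3 do:d H, 4 ku L, 5 skem L, 6 nar L, 7 ne: H, 8 gi: H, 9 su: H.
Parse right to left (heavy = foot alone; LL = one foot; stranded L unfooted): (ˈdu:k) mat (ˈdo:d) ku (ˈskem.nar) (ˈne:) (ˈgi:) (ˈsu:).
Foot heads: 1, 3, 5, 7, 8, 9.
Primary stress on the rightmost head = syllable 9.
Primary stress: syllable 9 → du:k.mat.do:d.ku.skem.nar.ne:.gi:.ˈsu:.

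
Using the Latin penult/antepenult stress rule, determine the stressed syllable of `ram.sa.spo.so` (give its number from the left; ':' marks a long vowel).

Classical Latin: stress the penult if heavy (long vowel or closed), else the antepenult.
Weights: 2 sa L, 3 spo L, 4 so L.
The penult (syllable 3, spo) is light, so stress falls on the antepenult (syllable 2, sa).
Stress on syllable 2: ram.ˈsa.spo.so.

2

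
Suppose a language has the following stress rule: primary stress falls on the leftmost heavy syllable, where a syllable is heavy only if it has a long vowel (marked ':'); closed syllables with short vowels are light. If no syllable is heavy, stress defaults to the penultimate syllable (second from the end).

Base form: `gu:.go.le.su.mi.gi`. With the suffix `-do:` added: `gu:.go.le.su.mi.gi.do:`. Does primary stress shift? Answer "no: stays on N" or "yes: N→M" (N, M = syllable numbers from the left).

no: stays on 1

Base `gu:.go.le.su.mi.gi` (6 syllables):
  Weights: 1 gu: H, 2 go L, 3 le L, 4 su L, 5 mi L, 6 gi L.
  Heavy syllables in the domain: 1. The leftmost is syllable 1 (gu:).
  → primary stress on syllable 1.
Suffixed `gu:.go.le.su.mi.gi.do:` (7 syllables):
  Weights: 1 gu: H, 2 go L, 3 le L, 4 su L, 5 mi L, 6 gi L, 7 do: H.
  Heavy syllables in the domain: 1, 7. The leftmost is syllable 1 (gu:).
  → primary stress on syllable 1.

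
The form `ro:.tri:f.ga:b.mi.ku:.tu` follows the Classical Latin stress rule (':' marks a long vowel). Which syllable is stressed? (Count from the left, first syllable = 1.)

5

Classical Latin: stress the penult if heavy (long vowel or closed), else the antepenult.
Weights: 4 mi L, 5 ku: H, 6 tu L.
The penult (syllable 5, ku:) is heavy, so it takes stress.
Stress on syllable 5: ro:.tri:f.ga:b.mi.ˈku:.tu.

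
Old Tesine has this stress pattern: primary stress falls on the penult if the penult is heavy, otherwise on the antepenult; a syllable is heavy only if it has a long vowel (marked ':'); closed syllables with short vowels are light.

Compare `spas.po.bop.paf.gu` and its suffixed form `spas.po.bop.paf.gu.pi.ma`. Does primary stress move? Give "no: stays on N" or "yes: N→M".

Base `spas.po.bop.paf.gu` (5 syllables):
  Weights: 3 bop L, 4 paf L, 5 gu L.
  The penult (syllable 4, paf) is light, so stress falls on the antepenult (syllable 3, bop).
  → primary stress on syllable 3.
Suffixed `spas.po.bop.paf.gu.pi.ma` (7 syllables):
  Weights: 5 gu L, 6 pi L, 7 ma L.
  The penult (syllable 6, pi) is light, so stress falls on the antepenult (syllable 5, gu).
  → primary stress on syllable 5.

yes: 3→5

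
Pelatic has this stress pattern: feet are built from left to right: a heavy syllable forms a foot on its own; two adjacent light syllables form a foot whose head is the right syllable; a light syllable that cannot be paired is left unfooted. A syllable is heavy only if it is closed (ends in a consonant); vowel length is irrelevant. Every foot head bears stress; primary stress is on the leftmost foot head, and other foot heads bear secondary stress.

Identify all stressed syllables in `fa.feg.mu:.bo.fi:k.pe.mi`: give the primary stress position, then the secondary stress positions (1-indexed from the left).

primary 2, secondary 4, 5, 7

Weights: 1 fa L, 2 feg H, 3 mu: L, 4 bo L, 5 fi:k H, 6 pe L, 7 mi L.
Parse left to right (heavy = foot alone; LL = one foot; stranded L unfooted): fa (ˈfeg) (mu:.ˈbo) (ˈfi:k) (pe.ˈmi).
Foot heads: 2, 4, 5, 7.
Primary stress on the leftmost head = syllable 2.
Secondary stress on 4, 5, 7: fa.ˈfeg.mu:.ˌbo.ˌfi:k.pe.ˌmi.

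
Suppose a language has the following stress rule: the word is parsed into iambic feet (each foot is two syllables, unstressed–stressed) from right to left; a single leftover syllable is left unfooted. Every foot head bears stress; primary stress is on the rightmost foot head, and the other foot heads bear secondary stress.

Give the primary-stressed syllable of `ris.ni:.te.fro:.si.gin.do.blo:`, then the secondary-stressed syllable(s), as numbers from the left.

primary 8, secondary 2, 4, 6

Parse right to left into iambic (σˈσ) feet: (ris.ˈni:) (te.ˈfro:) (si.ˈgin) (do.ˈblo:).
Foot heads (stressed positions): 2, 4, 6, 8.
End Rule Rightmost: primary stress on the rightmost head = syllable 8.
Secondary stress on 2, 4, 6: ris.ˌni:.te.ˌfro:.si.ˌgin.do.ˈblo:.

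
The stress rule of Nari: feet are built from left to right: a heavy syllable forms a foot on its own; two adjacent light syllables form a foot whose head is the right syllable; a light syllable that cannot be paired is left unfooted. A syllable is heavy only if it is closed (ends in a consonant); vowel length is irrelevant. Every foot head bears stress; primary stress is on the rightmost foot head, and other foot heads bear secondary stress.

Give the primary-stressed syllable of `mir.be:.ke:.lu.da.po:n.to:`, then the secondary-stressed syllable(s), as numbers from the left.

Weights: 1 mir H, 2 be: L, 3 ke: L, 4 lu L, 5 da L, 6 po:n H, 7 to: L.
Parse left to right (heavy = foot alone; LL = one foot; stranded L unfooted): (ˈmir) (be:.ˈke:) (lu.ˈda) (ˈpo:n) to:.
Foot heads: 1, 3, 5, 6.
Primary stress on the rightmost head = syllable 6.
Secondary stress on 1, 3, 5: ˌmir.be:.ˌke:.lu.ˌda.ˈpo:n.to:.

primary 6, secondary 1, 3, 5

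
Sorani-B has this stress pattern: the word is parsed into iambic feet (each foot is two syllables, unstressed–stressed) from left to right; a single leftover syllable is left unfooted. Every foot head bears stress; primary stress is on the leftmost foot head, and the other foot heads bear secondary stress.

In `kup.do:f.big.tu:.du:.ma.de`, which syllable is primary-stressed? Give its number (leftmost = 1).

2

Parse left to right into iambic (σˈσ) feet: (kup.ˈdo:f) (big.ˈtu:) (du:.ˈma) de. Syllable 7 is left unfooted.
Foot heads (stressed positions): 2, 4, 6.
End Rule Leftmost: primary stress on the leftmost head = syllable 2.
Primary stress: syllable 2 → kup.ˈdo:f.big.tu:.du:.ma.de.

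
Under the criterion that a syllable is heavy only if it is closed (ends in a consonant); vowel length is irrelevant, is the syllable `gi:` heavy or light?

`gi:`: long vowel, open (no coda). Open (no coda) → light.

light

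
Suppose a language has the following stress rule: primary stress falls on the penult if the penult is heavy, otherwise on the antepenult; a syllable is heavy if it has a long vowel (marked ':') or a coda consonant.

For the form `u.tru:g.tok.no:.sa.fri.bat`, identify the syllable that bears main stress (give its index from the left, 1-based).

Weights: 5 sa L, 6 fri L, 7 bat H.
The penult (syllable 6, fri) is light, so stress falls on the antepenult (syllable 5, sa).
Primary stress: syllable 5 → u.tru:g.tok.no:.ˈsa.fri.bat.

5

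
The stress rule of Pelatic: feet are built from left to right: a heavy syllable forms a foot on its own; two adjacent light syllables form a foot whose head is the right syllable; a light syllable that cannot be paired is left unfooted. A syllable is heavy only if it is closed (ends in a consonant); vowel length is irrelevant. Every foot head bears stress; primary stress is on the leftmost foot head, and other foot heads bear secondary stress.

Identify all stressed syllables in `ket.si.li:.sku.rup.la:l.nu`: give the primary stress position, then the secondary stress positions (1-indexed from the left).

Weights: 1 ket H, 2 si L, 3 li: L, 4 sku L, 5 rup H, 6 la:l H, 7 nu L.
Parse left to right (heavy = foot alone; LL = one foot; stranded L unfooted): (ˈket) (si.ˈli:) sku (ˈrup) (ˈla:l) nu.
Foot heads: 1, 3, 5, 6.
Primary stress on the leftmost head = syllable 1.
Secondary stress on 3, 5, 6: ˈket.si.ˌli:.sku.ˌrup.ˌla:l.nu.

primary 1, secondary 3, 5, 6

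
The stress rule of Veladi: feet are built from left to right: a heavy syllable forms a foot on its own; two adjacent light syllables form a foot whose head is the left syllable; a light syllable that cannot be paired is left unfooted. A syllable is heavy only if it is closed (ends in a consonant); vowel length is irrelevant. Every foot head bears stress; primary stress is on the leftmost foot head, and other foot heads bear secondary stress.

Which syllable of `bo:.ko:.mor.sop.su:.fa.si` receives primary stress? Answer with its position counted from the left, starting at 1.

1

Weights: 1 bo: L, 2 ko: L, 3 mor H, 4 sop H, 5 su: L, 6 fa L, 7 si L.
Parse left to right (heavy = foot alone; LL = one foot; stranded L unfooted): (ˈbo:.ko:) (ˈmor) (ˈsop) (ˈsu:.fa) si.
Foot heads: 1, 3, 4, 5.
Primary stress on the leftmost head = syllable 1.
Primary stress: syllable 1 → ˈbo:.ko:.mor.sop.su:.fa.si.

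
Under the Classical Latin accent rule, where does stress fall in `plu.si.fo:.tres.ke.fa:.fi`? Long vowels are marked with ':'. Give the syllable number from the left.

6

Classical Latin: stress the penult if heavy (long vowel or closed), else the antepenult.
Weights: 5 ke L, 6 fa: H, 7 fi L.
The penult (syllable 6, fa:) is heavy, so it takes stress.
Stress on syllable 6: plu.si.fo:.tres.ke.ˈfa:.fi.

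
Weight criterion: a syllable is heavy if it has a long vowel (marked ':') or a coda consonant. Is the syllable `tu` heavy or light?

`tu`: short vowel, open (no coda). Short vowel, open → light.

light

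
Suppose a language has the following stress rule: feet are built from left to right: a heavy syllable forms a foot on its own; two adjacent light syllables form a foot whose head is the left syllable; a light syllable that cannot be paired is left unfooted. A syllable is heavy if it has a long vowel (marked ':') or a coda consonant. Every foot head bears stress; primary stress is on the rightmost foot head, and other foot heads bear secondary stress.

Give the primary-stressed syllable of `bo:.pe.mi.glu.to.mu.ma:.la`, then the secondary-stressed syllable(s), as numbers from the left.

primary 7, secondary 1, 2, 4

Weights: 1 bo: H, 2 pe L, 3 mi L, 4 glu L, 5 to L, 6 mu L, 7 ma: H, 8 la L.
Parse left to right (heavy = foot alone; LL = one foot; stranded L unfooted): (ˈbo:) (ˈpe.mi) (ˈglu.to) mu (ˈma:) la.
Foot heads: 1, 2, 4, 7.
Primary stress on the rightmost head = syllable 7.
Secondary stress on 1, 2, 4: ˌbo:.ˌpe.mi.ˌglu.to.mu.ˈma:.la.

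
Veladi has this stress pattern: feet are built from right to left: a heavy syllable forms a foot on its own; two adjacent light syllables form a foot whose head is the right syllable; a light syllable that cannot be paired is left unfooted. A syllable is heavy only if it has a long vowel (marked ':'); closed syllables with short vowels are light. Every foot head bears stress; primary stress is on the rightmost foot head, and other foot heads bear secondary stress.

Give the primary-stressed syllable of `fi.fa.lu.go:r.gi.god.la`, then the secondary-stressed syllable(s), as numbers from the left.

primary 7, secondary 3, 4

Weights: 1 fi L, 2 fa L, 3 lu L, 4 go:r H, 5 gi L, 6 god L, 7 la L.
Parse right to left (heavy = foot alone; LL = one foot; stranded L unfooted): fi (fa.ˈlu) (ˈgo:r) gi (god.ˈla).
Foot heads: 3, 4, 7.
Primary stress on the rightmost head = syllable 7.
Secondary stress on 3, 4: fi.fa.ˌlu.ˌgo:r.gi.god.ˈla.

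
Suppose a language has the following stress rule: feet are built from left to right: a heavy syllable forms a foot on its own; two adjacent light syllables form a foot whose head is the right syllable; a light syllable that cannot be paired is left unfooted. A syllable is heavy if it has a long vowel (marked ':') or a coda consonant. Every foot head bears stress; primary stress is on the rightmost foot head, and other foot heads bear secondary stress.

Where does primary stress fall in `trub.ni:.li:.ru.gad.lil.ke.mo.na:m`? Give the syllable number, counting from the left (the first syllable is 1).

Weights: 1 trub H, 2 ni: H, 3 li: H, 4 ru L, 5 gad H, 6 lil H, 7 ke L, 8 mo L, 9 na:m H.
Parse left to right (heavy = foot alone; LL = one foot; stranded L unfooted): (ˈtrub) (ˈni:) (ˈli:) ru (ˈgad) (ˈlil) (ke.ˈmo) (ˈna:m).
Foot heads: 1, 2, 3, 5, 6, 8, 9.
Primary stress on the rightmost head = syllable 9.
Primary stress: syllable 9 → trub.ni:.li:.ru.gad.lil.ke.mo.ˈna:m.

9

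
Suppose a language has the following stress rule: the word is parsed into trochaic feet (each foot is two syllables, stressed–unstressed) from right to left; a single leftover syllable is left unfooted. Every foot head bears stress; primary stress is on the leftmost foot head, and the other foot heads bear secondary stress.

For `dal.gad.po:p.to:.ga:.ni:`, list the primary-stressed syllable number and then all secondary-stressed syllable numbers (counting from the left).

Parse right to left into trochaic (ˈσσ) feet: (ˈdal.gad) (ˈpo:p.to:) (ˈga:.ni:).
Foot heads (stressed positions): 1, 3, 5.
End Rule Leftmost: primary stress on the leftmost head = syllable 1.
Secondary stress on 3, 5: ˈdal.gad.ˌpo:p.to:.ˌga:.ni:.

primary 1, secondary 3, 5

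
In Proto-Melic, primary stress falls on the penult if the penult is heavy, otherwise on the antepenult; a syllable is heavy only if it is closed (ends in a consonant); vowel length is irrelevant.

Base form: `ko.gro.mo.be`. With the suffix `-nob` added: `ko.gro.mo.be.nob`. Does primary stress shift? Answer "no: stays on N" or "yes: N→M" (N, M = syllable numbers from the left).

yes: 2→3

Base `ko.gro.mo.be` (4 syllables):
  Weights: 2 gro L, 3 mo L, 4 be L.
  The penult (syllable 3, mo) is light, so stress falls on the antepenult (syllable 2, gro).
  → primary stress on syllable 2.
Suffixed `ko.gro.mo.be.nob` (5 syllables):
  Weights: 3 mo L, 4 be L, 5 nob H.
  The penult (syllable 4, be) is light, so stress falls on the antepenult (syllable 3, mo).
  → primary stress on syllable 3.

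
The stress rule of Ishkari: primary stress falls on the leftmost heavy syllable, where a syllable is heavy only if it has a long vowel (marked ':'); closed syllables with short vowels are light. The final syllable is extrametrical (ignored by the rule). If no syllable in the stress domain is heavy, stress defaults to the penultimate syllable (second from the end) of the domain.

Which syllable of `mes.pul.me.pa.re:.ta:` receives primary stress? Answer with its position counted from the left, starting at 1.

5

The final syllable (6, ta:) is extrametrical; the stress domain is syllables 1–5.
Weights: 1 mes L, 2 pul L, 3 me L, 4 pa L, 5 re: H.
Heavy syllables in the domain: 5. The leftmost is syllable 5 (re:).
Primary stress: syllable 5 → mes.pul.me.pa.ˈre:.ta:.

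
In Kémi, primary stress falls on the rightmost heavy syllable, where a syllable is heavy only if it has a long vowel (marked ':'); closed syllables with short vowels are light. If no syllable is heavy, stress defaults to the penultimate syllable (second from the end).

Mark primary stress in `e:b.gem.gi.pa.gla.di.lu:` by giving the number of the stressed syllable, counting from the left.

7

Weights: 1 e:b H, 2 gem L, 3 gi L, 4 pa L, 5 gla L, 6 di L, 7 lu: H.
Heavy syllables in the domain: 1, 7. The rightmost is syllable 7 (lu:).
Primary stress: syllable 7 → e:b.gem.gi.pa.gla.di.ˈlu:.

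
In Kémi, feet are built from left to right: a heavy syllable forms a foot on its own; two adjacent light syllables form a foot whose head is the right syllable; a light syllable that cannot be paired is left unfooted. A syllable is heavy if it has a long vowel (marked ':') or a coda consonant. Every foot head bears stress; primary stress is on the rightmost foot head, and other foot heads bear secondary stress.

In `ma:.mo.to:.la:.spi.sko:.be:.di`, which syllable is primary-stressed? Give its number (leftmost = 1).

Weights: 1 ma: H, 2 mo L, 3 to: H, 4 la: H, 5 spi L, 6 sko: H, 7 be: H, 8 di L.
Parse left to right (heavy = foot alone; LL = one foot; stranded L unfooted): (ˈma:) mo (ˈto:) (ˈla:) spi (ˈsko:) (ˈbe:) di.
Foot heads: 1, 3, 4, 6, 7.
Primary stress on the rightmost head = syllable 7.
Primary stress: syllable 7 → ma:.mo.to:.la:.spi.sko:.ˈbe:.di.

7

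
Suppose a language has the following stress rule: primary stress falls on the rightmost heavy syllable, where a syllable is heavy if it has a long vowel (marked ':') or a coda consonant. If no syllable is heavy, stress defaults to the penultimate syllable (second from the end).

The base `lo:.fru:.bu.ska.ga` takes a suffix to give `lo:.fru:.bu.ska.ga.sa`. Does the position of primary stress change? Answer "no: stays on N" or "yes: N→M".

no: stays on 2

Base `lo:.fru:.bu.ska.ga` (5 syllables):
  Weights: 1 lo: H, 2 fru: H, 3 bu L, 4 ska L, 5 ga L.
  Heavy syllables in the domain: 1, 2. The rightmost is syllable 2 (fru:).
  → primary stress on syllable 2.
Suffixed `lo:.fru:.bu.ska.ga.sa` (6 syllables):
  Weights: 1 lo: H, 2 fru: H, 3 bu L, 4 ska L, 5 ga L, 6 sa L.
  Heavy syllables in the domain: 1, 2. The rightmost is syllable 2 (fru:).
  → primary stress on syllable 2.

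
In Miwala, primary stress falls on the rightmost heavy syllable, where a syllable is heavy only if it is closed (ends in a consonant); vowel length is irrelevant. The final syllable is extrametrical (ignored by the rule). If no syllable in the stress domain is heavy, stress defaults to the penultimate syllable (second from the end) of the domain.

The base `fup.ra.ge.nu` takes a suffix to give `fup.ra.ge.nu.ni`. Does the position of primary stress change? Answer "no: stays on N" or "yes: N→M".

no: stays on 1

Base `fup.ra.ge.nu` (4 syllables):
  The final syllable (4, nu) is extrametrical; the stress domain is syllables 1–3.
  Weights: 1 fup H, 2 ra L, 3 ge L.
  Heavy syllables in the domain: 1. The rightmost is syllable 1 (fup).
  → primary stress on syllable 1.
Suffixed `fup.ra.ge.nu.ni` (5 syllables):
  The final syllable (5, ni) is extrametrical; the stress domain is syllables 1–4.
  Weights: 1 fup H, 2 ra L, 3 ge L, 4 nu L.
  Heavy syllables in the domain: 1. The rightmost is syllable 1 (fup).
  → primary stress on syllable 1.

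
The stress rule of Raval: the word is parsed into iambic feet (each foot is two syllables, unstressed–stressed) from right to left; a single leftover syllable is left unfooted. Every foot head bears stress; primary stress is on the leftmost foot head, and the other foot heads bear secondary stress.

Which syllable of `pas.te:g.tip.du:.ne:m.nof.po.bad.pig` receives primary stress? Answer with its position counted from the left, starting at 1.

3

Parse right to left into iambic (σˈσ) feet: pas (te:g.ˈtip) (du:.ˈne:m) (nof.ˈpo) (bad.ˈpig). Syllable 1 is left unfooted.
Foot heads (stressed positions): 3, 5, 7, 9.
End Rule Leftmost: primary stress on the leftmost head = syllable 3.
Primary stress: syllable 3 → pas.te:g.ˈtip.du:.ne:m.nof.po.bad.pig.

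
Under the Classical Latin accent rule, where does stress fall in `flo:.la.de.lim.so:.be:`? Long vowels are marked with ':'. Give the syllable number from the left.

Classical Latin: stress the penult if heavy (long vowel or closed), else the antepenult.
Weights: 4 lim H, 5 so: H, 6 be: H.
The penult (syllable 5, so:) is heavy, so it takes stress.
Stress on syllable 5: flo:.la.de.lim.ˈso:.be:.

5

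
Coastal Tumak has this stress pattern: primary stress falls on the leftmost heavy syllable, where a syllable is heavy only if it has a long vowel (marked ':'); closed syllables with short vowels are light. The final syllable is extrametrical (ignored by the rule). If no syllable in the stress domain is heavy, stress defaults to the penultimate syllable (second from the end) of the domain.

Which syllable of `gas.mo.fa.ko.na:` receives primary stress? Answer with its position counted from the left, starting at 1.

The final syllable (5, na:) is extrametrical; the stress domain is syllables 1–4.
Weights: 1 gas L, 2 mo L, 3 fa L, 4 ko L.
No heavy syllable in the domain; default to the penultimate syllable (second from the end) of the domain = syllable 3.
Primary stress: syllable 3 → gas.mo.ˈfa.ko.na:.

3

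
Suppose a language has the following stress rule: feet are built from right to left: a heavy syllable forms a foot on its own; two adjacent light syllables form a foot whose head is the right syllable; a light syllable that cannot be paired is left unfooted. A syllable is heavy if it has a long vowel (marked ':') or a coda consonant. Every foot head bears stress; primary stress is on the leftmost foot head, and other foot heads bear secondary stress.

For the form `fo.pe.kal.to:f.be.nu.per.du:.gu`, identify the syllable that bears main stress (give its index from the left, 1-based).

Weights: 1 fo L, 2 pe L, 3 kal H, 4 to:f H, 5 be L, 6 nu L, 7 per H, 8 du: H, 9 gu L.
Parse right to left (heavy = foot alone; LL = one foot; stranded L unfooted): (fo.ˈpe) (ˈkal) (ˈto:f) (be.ˈnu) (ˈper) (ˈdu:) gu.
Foot heads: 2, 3, 4, 6, 7, 8.
Primary stress on the leftmost head = syllable 2.
Primary stress: syllable 2 → fo.ˈpe.kal.to:f.be.nu.per.du:.gu.

2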